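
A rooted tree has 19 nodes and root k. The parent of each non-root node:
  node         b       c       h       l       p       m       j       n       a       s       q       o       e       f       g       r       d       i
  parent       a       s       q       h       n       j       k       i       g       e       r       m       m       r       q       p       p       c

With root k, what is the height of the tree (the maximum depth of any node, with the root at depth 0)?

13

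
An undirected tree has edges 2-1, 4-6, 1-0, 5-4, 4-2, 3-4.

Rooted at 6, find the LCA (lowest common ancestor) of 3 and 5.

Ancestors of 3 (toward the root): 3, 4, 6.
Ancestors of 5: 5, 4, 6.
The deepest node appearing in both lists is 4.

4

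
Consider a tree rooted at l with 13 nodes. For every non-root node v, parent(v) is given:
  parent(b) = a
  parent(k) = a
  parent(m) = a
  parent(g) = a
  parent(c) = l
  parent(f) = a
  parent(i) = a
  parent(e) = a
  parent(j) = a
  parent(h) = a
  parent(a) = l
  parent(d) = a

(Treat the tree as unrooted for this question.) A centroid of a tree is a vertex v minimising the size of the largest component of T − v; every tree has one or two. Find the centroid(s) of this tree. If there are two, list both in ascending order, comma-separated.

a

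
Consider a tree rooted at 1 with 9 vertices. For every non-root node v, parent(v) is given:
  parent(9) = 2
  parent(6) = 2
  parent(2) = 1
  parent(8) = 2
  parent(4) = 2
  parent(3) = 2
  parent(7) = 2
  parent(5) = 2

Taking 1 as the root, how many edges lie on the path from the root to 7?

Path from 1 to 7: 1–2–7, which has 2 edges.

2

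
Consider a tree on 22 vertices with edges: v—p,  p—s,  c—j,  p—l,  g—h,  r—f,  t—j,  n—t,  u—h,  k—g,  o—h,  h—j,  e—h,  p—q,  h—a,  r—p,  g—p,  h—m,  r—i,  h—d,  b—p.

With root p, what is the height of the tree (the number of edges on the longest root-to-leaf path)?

5

The longest root-to-leaf path is p → g → h → j → t → n (5 edges).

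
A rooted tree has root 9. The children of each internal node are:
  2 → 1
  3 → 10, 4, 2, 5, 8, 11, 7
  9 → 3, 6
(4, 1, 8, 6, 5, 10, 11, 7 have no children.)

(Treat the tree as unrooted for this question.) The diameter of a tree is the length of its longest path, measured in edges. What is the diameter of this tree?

4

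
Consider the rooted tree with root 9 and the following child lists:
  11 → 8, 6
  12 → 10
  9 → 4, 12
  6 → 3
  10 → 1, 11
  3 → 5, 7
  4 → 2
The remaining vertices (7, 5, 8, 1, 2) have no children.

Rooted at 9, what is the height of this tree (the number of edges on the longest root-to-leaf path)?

A deepest node is 5, reached by 9–12–10–11–6–3–5.
That path has 6 edges, so the height is 6.

6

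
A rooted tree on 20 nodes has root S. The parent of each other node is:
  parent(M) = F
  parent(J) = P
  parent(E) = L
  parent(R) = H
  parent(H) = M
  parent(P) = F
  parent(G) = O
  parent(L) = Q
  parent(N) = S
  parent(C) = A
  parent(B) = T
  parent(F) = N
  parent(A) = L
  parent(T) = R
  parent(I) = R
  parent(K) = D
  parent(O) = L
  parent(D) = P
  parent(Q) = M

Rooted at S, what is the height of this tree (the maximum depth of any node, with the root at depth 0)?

7

B sits deepest: S–N–F–M–H–R–T–B — 7 edges from the root.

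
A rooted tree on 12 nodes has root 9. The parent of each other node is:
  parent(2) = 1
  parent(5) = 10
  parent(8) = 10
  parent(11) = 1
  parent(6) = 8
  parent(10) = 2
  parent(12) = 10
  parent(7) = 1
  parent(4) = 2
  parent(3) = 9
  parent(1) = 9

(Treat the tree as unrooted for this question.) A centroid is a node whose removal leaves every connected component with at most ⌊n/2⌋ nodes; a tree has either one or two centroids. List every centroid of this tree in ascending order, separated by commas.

Delete 2: the remaining components have sizes 5, 5, 1. Max 5 ≤ 6, so 2 is a centroid.
Every other node leaves some component of size > 6, so the centroid is unique.

2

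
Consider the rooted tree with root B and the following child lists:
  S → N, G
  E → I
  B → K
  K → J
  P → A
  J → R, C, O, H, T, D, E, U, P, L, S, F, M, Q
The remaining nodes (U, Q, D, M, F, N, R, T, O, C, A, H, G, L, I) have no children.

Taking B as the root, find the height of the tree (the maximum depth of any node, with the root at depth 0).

4

A sits deepest: B → K → J → P → A — 4 edges from the root.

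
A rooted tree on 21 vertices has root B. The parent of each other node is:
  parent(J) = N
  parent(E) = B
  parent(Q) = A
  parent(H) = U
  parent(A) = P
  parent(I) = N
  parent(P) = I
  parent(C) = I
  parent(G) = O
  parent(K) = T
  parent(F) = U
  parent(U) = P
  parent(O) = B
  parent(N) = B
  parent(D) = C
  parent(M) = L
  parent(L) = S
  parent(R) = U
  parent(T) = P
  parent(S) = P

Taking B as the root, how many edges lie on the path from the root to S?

B → N → I → P → S — 4 edges.

4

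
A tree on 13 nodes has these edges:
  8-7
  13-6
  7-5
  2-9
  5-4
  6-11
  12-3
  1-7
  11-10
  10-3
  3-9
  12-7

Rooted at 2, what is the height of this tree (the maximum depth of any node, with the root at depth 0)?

4 sits deepest: 2-9-3-12-7-5-4 — 6 edges from the root.

6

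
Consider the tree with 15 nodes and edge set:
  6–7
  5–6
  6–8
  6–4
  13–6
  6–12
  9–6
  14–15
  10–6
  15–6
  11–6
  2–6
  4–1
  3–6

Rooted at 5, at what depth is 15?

2

5–6–15 — 2 edges.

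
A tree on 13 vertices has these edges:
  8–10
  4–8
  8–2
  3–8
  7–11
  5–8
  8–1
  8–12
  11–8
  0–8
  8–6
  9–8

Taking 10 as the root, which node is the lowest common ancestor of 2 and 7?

8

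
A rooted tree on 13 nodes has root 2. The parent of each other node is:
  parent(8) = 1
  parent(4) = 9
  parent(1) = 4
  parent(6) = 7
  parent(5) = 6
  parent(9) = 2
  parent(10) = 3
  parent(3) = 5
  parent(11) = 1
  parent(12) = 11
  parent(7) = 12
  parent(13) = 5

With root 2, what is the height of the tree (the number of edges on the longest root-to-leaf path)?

10 sits deepest: 2–9–4–1–11–12–7–6–5–3–10 — 10 edges from the root.

10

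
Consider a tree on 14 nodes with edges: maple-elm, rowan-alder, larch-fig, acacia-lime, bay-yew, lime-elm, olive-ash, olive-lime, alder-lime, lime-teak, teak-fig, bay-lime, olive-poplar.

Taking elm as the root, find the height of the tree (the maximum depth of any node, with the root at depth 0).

4

The longest root-to-leaf path is elm-lime-teak-fig-larch (4 edges).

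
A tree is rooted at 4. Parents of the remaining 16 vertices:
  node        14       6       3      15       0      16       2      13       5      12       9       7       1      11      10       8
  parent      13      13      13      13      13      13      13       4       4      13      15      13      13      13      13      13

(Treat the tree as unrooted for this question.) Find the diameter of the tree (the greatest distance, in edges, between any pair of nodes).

4

A longest path is 9–15–13–4–5, with 4 edges.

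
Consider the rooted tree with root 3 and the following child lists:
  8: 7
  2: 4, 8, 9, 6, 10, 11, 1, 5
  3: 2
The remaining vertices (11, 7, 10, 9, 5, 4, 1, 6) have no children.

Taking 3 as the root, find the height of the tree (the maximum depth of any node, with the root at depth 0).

A deepest node is 7, reached by 3-2-8-7.
That path has 3 edges, so the height is 3.

3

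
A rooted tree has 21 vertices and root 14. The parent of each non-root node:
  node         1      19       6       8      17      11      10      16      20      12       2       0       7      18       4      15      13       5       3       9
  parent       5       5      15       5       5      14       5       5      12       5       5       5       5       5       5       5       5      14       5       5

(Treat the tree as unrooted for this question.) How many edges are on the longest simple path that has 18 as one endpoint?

Distances from 18 peak at 3, attained at 11 (6, 20 also at distance 3).
18-5-14-11

3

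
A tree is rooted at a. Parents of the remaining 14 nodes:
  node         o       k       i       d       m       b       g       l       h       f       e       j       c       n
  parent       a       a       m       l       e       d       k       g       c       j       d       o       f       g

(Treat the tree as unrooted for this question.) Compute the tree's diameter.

Starting from h, a farthest node is i at distance 12.
One longest path: h–c–f–j–o–a–k–g–l–d–e–m–i.
So the diameter is 12.

12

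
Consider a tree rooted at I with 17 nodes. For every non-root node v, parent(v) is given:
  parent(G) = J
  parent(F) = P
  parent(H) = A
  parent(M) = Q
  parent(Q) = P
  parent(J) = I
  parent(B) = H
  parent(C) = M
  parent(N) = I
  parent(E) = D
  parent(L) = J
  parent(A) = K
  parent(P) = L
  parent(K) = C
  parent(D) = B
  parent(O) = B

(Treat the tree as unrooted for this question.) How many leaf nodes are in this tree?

5

The leaves are E, F, G, N, O.
That is 5 leaves.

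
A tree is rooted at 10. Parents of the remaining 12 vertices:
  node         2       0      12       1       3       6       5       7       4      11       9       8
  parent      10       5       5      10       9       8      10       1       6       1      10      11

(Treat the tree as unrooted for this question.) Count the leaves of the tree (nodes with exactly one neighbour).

6

Degree-1 nodes: 0, 2, 3, 4, 7, 12 — 6 of them.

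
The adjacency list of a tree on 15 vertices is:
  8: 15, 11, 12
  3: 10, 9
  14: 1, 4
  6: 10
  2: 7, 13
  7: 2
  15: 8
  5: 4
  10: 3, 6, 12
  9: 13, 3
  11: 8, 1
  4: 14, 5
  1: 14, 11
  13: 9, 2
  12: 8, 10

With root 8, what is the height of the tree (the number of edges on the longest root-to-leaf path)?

A deepest node is 7, reached by 8–12–10–3–9–13–2–7.
That path has 7 edges, so the height is 7.

7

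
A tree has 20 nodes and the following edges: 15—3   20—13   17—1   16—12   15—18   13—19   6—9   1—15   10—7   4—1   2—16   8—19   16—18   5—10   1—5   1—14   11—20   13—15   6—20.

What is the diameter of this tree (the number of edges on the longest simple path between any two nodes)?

BFS from 9 reaches 7 last, at distance 8; BFS from 7 confirms no node is farther.
Path: 9–6–20–13–15–1–5–10–7.

8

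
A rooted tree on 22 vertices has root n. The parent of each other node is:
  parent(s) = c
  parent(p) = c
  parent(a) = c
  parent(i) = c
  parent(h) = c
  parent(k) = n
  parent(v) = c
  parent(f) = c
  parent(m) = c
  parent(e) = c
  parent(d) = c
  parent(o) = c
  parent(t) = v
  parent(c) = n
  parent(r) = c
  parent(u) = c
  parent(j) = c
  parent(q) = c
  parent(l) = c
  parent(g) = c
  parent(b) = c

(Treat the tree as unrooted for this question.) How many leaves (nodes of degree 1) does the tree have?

Degree-1 nodes: a, b, d, e, f, g, h, i, j, k, l, m, o, p, q, r, s, t, u — 19 of them.

19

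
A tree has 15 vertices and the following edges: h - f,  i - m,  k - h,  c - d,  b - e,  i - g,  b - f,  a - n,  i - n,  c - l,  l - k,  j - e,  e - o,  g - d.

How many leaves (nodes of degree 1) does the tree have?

4

The leaves are a, j, m, o.
That is 4 leaves.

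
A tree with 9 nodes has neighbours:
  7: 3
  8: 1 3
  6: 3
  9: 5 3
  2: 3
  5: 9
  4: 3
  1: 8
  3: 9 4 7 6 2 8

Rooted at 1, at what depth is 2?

Climbing from 2 to the root: 2 – 3 – 8 – 1. That's 3 steps.

3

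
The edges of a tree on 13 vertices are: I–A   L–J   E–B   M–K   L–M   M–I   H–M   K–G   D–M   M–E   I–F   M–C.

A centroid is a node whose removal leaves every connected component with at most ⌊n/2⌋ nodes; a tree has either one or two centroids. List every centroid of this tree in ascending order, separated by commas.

Removing M splits the tree into components of sizes 3, 2, 2, 2, 1, 1, 1; the largest is 3 ≤ ⌊13/2⌋ = 6.
Every other node leaves some component of size > 6, so the centroid is unique.

M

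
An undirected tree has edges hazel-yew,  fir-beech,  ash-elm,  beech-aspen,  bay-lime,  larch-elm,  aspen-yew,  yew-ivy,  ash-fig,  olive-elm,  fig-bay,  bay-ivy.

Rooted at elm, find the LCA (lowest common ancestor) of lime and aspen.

bay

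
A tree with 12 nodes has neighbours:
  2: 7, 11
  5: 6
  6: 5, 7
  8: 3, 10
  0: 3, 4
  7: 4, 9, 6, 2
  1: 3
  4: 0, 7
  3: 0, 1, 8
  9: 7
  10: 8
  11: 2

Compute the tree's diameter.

7

Starting from 11, a farthest node is 10 at distance 7.
One longest path: 11-2-7-4-0-3-8-10.
So the diameter is 7.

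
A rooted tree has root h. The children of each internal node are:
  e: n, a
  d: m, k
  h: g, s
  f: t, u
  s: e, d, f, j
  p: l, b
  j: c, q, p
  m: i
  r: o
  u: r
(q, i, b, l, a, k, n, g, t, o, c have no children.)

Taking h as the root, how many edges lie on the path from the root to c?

3

Climbing from c to the root: c → j → s → h. That's 3 steps.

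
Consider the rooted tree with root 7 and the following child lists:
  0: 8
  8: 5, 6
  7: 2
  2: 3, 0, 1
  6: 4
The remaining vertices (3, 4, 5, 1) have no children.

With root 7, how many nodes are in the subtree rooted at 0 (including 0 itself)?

5

Descendants of 0 (including itself): 0, 8, 6, 5, 4. That's 5.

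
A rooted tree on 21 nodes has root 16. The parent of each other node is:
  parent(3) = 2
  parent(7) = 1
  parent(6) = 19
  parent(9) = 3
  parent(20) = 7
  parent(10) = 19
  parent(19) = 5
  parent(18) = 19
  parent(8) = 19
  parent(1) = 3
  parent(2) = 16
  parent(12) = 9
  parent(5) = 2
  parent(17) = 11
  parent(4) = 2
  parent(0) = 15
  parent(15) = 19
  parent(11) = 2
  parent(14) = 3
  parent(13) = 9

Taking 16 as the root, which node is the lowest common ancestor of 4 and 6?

4's ancestor chain is 4, 2, 16 and 6's is 6, 19, 5, 2, 16; they first meet at 2.

2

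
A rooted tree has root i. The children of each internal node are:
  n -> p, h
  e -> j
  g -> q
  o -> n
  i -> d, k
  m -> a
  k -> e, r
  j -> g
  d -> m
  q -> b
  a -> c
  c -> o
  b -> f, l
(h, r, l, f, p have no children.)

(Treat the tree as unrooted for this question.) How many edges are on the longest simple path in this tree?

14

A longest path is h – n – o – c – a – m – d – i – k – e – j – g – q – b – l, with 14 edges.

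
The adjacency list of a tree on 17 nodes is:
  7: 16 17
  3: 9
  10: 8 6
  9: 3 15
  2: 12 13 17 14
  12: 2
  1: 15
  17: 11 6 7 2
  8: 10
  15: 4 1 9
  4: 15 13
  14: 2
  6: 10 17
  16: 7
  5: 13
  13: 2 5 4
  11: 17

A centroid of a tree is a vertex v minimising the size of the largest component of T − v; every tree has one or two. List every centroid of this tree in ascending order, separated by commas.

2

If 2 is removed the pieces have sizes 7, 7, 1, 1, all ≤ ⌊17/2⌋ = 8.
Every other node leaves some component of size > 8, so the centroid is unique.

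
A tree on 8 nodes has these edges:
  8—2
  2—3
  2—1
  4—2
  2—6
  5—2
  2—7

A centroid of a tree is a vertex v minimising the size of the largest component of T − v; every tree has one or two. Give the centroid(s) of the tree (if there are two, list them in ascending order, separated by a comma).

2

Removing 2 splits the tree into components of sizes 1, 1, 1, 1, 1, 1, 1; the largest is 1 ≤ ⌊8/2⌋ = 4.
Every other node leaves some component of size > 4, so the centroid is unique.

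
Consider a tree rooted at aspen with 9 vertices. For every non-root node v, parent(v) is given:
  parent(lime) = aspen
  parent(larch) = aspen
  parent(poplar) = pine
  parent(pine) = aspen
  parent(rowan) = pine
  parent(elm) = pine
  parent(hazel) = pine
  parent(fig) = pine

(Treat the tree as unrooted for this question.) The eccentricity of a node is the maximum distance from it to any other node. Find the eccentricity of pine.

2

A farthest node from pine is larch (lime also at distance 2).
The path pine-aspen-larch has 2 edges.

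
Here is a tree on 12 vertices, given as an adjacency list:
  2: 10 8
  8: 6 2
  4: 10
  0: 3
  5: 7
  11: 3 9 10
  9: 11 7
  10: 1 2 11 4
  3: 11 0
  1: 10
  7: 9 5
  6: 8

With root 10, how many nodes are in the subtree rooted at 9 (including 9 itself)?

3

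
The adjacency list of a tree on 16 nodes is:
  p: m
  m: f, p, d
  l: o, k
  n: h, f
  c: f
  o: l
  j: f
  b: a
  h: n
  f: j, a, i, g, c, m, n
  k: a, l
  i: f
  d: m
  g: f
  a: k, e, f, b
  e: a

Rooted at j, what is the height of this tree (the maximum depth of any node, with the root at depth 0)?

A deepest node is o, reached by j → f → a → k → l → o.
That path has 5 edges, so the height is 5.

5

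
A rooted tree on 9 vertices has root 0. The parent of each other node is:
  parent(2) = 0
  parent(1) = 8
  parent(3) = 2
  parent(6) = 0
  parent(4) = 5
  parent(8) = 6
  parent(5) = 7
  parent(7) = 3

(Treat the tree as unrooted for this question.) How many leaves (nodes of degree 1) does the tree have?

2

Exactly 2 nodes have a single neighbour: 1, 4.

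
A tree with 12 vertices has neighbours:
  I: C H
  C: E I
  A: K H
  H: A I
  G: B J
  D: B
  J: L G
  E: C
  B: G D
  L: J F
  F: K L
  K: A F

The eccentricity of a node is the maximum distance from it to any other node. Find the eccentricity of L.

The node farthest from L is E, via L – F – K – A – H – I – C – E — 7 edges.

7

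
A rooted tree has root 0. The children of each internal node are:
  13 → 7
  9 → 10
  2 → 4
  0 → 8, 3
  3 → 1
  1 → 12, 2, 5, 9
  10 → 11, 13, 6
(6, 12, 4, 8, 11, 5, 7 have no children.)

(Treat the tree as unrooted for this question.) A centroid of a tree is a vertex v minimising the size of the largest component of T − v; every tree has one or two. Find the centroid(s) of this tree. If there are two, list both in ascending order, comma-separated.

Delete 1: the remaining components have sizes 6, 3, 2, 1, 1. Max 6 ≤ 7, so 1 is a centroid.
No neighbour of 1 does as well, so 1 is the unique centroid.

1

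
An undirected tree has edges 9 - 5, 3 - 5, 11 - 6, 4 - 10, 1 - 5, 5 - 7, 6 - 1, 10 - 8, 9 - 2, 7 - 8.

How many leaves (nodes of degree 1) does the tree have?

4

Degree-1 nodes: 2, 3, 4, 11 — 4 of them.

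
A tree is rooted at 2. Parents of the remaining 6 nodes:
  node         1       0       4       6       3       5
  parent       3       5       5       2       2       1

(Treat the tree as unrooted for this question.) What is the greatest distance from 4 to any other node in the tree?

5

A farthest node from 4 is 6.
The path 4 – 5 – 1 – 3 – 2 – 6 has 5 edges.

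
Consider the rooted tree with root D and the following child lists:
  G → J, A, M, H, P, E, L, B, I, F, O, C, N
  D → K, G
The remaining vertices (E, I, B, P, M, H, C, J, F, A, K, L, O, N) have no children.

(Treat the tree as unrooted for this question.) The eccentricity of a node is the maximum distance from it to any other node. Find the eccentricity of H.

Distances from H peak at 3, attained at K.
H–G–D–K

3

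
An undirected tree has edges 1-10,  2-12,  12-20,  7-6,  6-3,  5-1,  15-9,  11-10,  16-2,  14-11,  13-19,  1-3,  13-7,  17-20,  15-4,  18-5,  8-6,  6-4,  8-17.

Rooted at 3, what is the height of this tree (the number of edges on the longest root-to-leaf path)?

A deepest node is 16, reached by 3–6–8–17–20–12–2–16.
That path has 7 edges, so the height is 7.

7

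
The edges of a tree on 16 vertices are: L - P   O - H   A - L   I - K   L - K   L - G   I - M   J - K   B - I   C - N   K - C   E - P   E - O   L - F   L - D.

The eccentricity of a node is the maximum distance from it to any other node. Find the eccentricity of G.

Distances from G peak at 5, attained at H.
G-L-P-E-O-H

5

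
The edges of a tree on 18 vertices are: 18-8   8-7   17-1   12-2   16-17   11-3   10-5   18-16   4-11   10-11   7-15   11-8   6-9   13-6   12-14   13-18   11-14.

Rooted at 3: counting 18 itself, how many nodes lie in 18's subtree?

7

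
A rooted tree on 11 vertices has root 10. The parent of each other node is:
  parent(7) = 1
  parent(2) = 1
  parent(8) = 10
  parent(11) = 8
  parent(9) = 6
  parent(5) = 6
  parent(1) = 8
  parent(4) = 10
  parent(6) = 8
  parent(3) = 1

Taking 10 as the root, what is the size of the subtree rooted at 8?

8's subtree: {8, 6, 1, 11, 9, 5, 2, 7, 3}, size 9.

9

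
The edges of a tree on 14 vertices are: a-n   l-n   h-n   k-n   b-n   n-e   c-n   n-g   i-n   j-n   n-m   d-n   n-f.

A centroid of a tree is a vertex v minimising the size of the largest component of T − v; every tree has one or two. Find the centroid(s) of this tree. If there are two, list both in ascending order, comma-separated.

Removing n splits the tree into components of sizes 1, 1, 1, 1, 1, 1, 1, 1, 1, 1, 1, 1, 1; the largest is 1 ≤ ⌊14/2⌋ = 7.
Every other node leaves some component of size > 7, so the centroid is unique.

n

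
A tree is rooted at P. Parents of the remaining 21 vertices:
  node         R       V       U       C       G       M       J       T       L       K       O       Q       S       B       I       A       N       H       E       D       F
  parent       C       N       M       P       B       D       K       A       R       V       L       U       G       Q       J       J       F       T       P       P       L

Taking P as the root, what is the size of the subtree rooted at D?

The subtree rooted at D contains: D, M, U, Q, B, G, S — 7 nodes.

7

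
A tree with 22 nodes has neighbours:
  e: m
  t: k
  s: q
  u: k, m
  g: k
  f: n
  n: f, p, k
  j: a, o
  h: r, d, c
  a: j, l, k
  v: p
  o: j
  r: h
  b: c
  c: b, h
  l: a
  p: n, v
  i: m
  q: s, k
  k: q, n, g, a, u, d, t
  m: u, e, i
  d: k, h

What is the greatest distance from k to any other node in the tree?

4

Distances from k peak at 4, attained at b.
k – d – h – c – b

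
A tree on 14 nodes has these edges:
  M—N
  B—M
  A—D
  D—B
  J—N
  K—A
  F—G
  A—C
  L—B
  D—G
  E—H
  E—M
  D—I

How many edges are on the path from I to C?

I - D - A - C: 3 edges.

3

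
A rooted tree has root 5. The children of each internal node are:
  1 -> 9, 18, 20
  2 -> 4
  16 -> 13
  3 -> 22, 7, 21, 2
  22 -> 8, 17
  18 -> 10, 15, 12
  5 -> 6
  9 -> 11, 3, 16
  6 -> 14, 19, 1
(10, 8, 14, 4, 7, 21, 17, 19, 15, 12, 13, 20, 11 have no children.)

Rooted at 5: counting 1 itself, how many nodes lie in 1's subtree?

1's subtree: {1, 18, 9, 20, 12, 10, 15, 11, 3, 16, 22, 2, 21, 7, 13, 17, 8, 4}, size 18.

18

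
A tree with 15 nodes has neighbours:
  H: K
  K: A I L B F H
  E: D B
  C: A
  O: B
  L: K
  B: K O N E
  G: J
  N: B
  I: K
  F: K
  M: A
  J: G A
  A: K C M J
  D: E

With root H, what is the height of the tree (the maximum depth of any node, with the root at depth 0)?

4

The longest root-to-leaf path is H → K → A → J → G (4 edges).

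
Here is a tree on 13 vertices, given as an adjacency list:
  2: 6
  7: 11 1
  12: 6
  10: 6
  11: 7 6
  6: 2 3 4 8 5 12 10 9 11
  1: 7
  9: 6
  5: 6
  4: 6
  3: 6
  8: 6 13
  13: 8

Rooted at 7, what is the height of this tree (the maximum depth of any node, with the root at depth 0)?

A deepest node is 13, reached by 7–11–6–8–13.
That path has 4 edges, so the height is 4.

4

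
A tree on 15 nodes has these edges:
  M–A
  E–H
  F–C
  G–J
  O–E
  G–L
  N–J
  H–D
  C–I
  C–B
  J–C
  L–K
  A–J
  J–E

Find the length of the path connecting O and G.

Walking from O: O–E–J–G. Length 3.

3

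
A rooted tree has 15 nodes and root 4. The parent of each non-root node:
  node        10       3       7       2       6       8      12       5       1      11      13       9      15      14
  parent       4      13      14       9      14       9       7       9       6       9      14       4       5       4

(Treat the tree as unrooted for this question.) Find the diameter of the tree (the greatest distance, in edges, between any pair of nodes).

6

A longest path is 3 – 13 – 14 – 4 – 9 – 5 – 15, with 6 edges.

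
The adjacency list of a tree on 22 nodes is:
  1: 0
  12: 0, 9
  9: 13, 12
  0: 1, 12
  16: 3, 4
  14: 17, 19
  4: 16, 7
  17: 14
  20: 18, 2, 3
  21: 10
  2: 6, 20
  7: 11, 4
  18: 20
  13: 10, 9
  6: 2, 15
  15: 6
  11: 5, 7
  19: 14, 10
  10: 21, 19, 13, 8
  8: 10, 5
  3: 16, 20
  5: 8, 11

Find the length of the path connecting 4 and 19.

The path is 4 – 7 – 11 – 5 – 8 – 10 – 19, which has 6 edges.

6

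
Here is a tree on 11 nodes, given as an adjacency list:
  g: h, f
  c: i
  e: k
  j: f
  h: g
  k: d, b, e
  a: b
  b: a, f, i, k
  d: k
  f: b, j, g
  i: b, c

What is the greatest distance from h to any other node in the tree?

5

Distances from h peak at 5, attained at d (e, c also at distance 5).
h – g – f – b – k – d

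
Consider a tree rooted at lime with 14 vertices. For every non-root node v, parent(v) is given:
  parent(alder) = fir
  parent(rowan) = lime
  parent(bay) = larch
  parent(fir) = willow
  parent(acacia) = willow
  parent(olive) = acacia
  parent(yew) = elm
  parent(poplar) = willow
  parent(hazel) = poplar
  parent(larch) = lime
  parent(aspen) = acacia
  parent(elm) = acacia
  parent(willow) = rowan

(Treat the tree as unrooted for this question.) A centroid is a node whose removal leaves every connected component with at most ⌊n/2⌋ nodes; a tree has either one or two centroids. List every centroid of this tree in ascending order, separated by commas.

Delete willow: the remaining components have sizes 5, 4, 2, 2. Max 5 ≤ 7, so willow is a centroid.
No neighbour of willow does as well, so willow is the unique centroid.

willow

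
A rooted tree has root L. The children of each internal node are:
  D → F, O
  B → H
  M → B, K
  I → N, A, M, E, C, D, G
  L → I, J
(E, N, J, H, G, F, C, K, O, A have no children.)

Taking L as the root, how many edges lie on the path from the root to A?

Path from L to A: L – I – A, which has 2 edges.

2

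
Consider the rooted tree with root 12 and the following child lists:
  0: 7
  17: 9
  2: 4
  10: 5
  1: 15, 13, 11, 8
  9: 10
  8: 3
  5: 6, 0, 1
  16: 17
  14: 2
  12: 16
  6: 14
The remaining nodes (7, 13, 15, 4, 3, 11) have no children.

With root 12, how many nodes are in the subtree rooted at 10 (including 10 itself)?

Descendants of 10 (including itself): 10, 5, 1, 6, 0, 8, 15, 13, 11, 14, 7, 3, 2, 4. That's 14.

14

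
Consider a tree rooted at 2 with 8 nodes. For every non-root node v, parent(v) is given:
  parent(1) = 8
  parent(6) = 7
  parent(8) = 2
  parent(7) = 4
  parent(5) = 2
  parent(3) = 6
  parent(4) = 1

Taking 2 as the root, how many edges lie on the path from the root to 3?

Path from 2 to 3: 2 → 8 → 1 → 4 → 7 → 6 → 3, which has 6 edges.

6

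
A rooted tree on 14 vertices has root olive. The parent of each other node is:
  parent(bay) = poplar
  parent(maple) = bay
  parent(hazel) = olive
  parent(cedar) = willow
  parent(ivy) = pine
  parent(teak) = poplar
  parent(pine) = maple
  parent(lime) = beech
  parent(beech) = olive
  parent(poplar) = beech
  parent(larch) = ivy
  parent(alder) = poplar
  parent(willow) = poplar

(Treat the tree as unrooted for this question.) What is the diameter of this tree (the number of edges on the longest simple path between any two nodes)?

8

BFS from hazel reaches larch last, at distance 8; BFS from larch confirms no node is farther.
Path: hazel – olive – beech – poplar – bay – maple – pine – ivy – larch.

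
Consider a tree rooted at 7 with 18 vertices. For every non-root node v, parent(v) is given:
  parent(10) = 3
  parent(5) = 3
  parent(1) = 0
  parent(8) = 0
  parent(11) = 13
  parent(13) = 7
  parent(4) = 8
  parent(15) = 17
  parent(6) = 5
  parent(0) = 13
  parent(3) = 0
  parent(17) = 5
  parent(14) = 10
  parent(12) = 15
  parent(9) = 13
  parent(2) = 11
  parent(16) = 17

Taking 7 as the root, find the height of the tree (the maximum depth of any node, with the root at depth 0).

7

The longest root-to-leaf path is 7–13–0–3–5–17–15–12 (7 edges).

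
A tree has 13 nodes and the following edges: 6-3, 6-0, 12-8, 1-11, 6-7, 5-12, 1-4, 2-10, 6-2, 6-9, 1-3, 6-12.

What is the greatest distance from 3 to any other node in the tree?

3

A farthest node from 3 is 5 (8, 10 also at distance 3).
The path 3 – 6 – 12 – 5 has 3 edges.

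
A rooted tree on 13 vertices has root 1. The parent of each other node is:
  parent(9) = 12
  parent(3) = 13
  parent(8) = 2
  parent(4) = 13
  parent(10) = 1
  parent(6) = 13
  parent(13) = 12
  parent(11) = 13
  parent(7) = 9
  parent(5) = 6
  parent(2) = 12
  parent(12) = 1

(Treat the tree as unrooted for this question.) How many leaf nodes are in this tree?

Exactly 7 nodes have a single neighbour: 3, 4, 5, 7, 8, 10, 11.

7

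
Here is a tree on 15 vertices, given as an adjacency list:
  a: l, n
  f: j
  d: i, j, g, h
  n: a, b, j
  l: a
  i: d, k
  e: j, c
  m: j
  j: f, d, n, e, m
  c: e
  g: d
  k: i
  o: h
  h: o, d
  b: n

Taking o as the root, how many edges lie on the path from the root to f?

4

Climbing from f to the root: f → j → d → h → o. That's 4 steps.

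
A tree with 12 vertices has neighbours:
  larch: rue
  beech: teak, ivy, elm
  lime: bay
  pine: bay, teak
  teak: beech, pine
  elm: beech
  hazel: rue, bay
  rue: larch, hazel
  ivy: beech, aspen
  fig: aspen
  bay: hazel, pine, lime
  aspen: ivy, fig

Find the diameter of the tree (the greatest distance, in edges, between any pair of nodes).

9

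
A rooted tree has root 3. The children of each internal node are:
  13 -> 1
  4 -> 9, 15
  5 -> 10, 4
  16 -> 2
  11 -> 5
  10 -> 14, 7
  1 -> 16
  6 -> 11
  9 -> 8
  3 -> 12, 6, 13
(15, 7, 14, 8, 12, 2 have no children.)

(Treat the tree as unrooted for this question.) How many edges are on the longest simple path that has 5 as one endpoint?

7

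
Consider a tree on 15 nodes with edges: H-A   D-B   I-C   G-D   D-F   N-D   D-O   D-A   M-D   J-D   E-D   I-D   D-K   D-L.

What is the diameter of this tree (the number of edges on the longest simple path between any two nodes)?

4

BFS from H reaches C last, at distance 4; BFS from C confirms no node is farther.
Path: H–A–D–I–C.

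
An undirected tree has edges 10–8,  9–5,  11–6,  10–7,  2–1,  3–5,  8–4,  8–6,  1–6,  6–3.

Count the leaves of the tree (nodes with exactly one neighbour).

5

The leaves are 2, 4, 7, 9, 11.
That is 5 leaves.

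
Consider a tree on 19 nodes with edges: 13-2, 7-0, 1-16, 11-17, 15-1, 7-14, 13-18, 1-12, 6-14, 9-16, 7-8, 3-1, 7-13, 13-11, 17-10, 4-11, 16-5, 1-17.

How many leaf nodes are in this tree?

The leaves are 0, 2, 3, 4, 5, 6, 8, 9, 10, 12, 15, 18.
That is 12 leaves.

12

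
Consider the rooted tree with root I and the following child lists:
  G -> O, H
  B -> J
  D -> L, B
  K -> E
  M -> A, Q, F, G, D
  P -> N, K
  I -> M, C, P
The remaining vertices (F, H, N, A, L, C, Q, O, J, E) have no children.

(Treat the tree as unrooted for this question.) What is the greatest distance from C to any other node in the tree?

5

A farthest node from C is J.
The path C – I – M – D – B – J has 5 edges.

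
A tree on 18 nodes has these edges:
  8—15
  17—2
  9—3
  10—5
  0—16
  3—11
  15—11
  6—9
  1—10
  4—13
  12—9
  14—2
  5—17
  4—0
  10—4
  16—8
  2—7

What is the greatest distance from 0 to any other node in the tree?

7

The node farthest from 0 is 6 (12 also at distance 7), via 0–16–8–15–11–3–9–6 — 7 edges.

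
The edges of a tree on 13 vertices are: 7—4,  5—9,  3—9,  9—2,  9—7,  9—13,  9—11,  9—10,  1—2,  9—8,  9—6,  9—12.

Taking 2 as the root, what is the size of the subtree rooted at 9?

11

The subtree rooted at 9 contains: 9, 7, 13, 8, 11, 12, 6, 10, 5, 3, 4 — 11 nodes.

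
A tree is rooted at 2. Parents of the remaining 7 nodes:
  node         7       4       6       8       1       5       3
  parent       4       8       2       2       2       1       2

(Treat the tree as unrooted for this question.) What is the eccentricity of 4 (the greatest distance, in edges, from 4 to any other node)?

4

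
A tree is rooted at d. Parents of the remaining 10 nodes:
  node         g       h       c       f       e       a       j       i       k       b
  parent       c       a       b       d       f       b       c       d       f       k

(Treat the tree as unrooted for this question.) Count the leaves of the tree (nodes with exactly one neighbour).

Exactly 5 nodes have a single neighbour: e, g, h, i, j.

5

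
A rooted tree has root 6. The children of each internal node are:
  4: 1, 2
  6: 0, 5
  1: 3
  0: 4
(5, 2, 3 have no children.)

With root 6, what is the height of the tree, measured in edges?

4

A deepest node is 3, reached by 6 – 0 – 4 – 1 – 3.
That path has 4 edges, so the height is 4.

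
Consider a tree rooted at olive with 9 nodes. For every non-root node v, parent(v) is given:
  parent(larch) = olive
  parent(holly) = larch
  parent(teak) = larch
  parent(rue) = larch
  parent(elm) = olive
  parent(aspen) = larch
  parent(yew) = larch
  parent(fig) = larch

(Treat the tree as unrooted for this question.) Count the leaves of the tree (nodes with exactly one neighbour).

7

The leaves are aspen, elm, fig, holly, rue, teak, yew.
That is 7 leaves.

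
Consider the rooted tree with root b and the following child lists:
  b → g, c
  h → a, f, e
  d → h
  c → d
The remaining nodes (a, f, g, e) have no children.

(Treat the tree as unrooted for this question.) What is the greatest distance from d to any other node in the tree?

3

The node farthest from d is g, via d-c-b-g — 3 edges.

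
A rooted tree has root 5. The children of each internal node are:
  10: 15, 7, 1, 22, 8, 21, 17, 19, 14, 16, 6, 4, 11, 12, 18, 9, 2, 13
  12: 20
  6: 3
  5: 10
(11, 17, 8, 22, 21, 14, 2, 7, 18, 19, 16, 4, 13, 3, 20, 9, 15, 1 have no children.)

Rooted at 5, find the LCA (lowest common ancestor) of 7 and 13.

10

Path 7→root: 7 10 5; path 13→root: 13 10 5.
First common node: 10.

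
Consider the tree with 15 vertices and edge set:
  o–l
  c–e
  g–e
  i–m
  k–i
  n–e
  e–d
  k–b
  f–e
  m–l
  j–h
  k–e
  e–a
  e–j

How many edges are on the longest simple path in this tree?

7

Starting from o, a farthest node is h at distance 7.
One longest path: o - l - m - i - k - e - j - h.
So the diameter is 7.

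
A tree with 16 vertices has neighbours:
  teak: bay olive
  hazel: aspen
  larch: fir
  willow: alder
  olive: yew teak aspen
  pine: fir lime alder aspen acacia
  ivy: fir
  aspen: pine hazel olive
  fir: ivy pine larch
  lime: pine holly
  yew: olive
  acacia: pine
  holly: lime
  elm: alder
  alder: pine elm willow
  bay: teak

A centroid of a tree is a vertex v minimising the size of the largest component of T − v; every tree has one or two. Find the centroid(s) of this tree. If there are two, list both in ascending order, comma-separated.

Removing pine splits the tree into components of sizes 6, 3, 3, 2, 1; the largest is 6 ≤ ⌊16/2⌋ = 8.
Every other node leaves some component of size > 8, so the centroid is unique.

pine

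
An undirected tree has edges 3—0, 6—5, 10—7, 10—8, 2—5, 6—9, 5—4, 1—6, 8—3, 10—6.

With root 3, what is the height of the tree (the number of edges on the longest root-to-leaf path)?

5

A deepest node is 4, reached by 3-8-10-6-5-4.
That path has 5 edges, so the height is 5.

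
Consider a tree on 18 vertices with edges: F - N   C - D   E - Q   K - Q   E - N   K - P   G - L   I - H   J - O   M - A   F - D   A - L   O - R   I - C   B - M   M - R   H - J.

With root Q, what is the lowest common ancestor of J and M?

J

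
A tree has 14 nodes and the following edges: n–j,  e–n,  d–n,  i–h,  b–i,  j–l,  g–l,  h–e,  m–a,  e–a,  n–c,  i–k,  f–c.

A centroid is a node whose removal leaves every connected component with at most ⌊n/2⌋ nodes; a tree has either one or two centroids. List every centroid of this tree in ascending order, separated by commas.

e, n

Delete n: the remaining components have sizes 7, 3, 2, 1. Max 7 ≤ 7, so n is a centroid.
Its neighbour e also leaves a largest component of size 7, so both are centroids.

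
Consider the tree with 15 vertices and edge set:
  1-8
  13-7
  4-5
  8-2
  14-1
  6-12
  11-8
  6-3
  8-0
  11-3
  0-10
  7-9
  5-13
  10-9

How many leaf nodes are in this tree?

Degree-1 nodes: 2, 4, 12, 14 — 4 of them.

4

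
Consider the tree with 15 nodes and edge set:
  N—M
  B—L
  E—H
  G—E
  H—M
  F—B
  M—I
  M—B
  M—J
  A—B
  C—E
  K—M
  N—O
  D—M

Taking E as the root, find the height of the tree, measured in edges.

4

F sits deepest: E-H-M-B-F — 4 edges from the root.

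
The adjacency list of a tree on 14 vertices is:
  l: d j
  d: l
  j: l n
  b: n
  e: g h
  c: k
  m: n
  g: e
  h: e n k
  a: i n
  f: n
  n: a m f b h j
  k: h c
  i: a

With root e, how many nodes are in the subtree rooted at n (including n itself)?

9

n's subtree: {n, a, f, b, j, m, i, l, d}, size 9.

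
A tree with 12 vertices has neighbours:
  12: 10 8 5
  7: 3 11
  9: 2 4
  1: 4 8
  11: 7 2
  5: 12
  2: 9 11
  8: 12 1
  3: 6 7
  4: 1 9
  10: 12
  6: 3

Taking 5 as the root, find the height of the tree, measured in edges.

10

6 sits deepest: 5 → 12 → 8 → 1 → 4 → 9 → 2 → 11 → 7 → 3 → 6 — 10 edges from the root.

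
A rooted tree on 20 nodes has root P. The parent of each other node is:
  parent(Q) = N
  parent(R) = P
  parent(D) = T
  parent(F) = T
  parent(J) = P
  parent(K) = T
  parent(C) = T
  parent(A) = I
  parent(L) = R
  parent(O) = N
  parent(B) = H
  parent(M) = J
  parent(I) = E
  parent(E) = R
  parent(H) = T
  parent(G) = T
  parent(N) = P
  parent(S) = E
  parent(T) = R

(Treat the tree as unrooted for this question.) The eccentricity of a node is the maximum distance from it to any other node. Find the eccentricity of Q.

6

Distances from Q peak at 6, attained at B (A also at distance 6).
Q – N – P – R – T – H – B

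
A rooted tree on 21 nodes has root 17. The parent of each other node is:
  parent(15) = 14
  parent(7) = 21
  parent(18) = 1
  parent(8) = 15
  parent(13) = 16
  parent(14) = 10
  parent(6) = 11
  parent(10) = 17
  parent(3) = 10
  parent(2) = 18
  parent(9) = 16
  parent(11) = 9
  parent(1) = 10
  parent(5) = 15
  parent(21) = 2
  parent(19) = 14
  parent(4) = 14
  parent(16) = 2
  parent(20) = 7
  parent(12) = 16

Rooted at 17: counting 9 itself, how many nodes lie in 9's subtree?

3

9's subtree: {9, 11, 6}, size 3.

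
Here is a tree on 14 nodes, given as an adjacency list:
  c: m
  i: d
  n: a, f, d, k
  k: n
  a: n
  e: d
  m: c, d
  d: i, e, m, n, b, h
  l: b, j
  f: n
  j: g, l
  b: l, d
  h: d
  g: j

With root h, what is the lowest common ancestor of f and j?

Path f→root: f n d h; path j→root: j l b d h.
First common node: d.

d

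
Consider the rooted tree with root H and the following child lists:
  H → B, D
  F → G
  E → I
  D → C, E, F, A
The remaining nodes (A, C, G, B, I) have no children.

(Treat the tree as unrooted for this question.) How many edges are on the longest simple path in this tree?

A longest path is G–F–D–H–B, with 4 edges.

4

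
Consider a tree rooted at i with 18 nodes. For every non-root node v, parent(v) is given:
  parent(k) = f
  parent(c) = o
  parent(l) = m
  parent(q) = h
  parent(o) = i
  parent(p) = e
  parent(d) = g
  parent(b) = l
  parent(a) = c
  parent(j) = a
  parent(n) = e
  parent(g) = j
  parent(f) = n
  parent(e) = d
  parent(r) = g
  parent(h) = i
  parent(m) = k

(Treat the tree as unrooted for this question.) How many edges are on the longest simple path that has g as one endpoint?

8

A farthest node from g is b.
The path g–d–e–n–f–k–m–l–b has 8 edges.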